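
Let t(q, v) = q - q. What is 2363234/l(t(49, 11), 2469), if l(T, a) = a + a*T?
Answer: 2363234/2469 ≈ 957.16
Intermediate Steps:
t(q, v) = 0
l(T, a) = a + T*a
2363234/l(t(49, 11), 2469) = 2363234/((2469*(1 + 0))) = 2363234/((2469*1)) = 2363234/2469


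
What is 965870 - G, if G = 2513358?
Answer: -1547488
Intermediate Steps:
965870 - G = 965870 - 1*2513358 = 965870 - 2513358 = -1547488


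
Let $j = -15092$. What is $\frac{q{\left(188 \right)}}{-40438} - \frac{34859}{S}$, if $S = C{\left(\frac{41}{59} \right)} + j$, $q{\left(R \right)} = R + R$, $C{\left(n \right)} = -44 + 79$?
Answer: $\frac{701983405}{304437483} \approx 2.3058$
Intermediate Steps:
$C{\left(n \right)} = 35$
$q{\left(R \right)} = 2 R$
$S = -15057$ ($S = 35 - 15092 = -15057$)
$\frac{q{\left(188 \right)}}{-40438} - \frac{34859}{S} = \frac{2 \cdot 188}{-40438} - \frac{34859}{-15057} = 376 \left(- \frac{1}{40438}\right) - - \frac{34859}{15057} = - \frac{188}{20219} + \frac{34859}{15057} = \frac{701983405}{304437483}$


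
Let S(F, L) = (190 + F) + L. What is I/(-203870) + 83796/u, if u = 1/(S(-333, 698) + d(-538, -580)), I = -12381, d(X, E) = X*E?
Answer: 5340213719111781/203870 ≈ 2.6194e+10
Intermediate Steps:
S(F, L) = 190 + F + L
d(X, E) = E*X
u = 1/312595 (u = 1/((190 - 333 + 698) - 580*(-538)) = 1/(555 + 312040) = 1/312595 ≈ 3.1990e-6)
I/(-203870) + 83796/u = -12381/(-203870) + 83796/(1/312595) = -12381*(-1/203870) + 83796*312595 = 12381/203870 + 26194210620 = 5340213719111781/203870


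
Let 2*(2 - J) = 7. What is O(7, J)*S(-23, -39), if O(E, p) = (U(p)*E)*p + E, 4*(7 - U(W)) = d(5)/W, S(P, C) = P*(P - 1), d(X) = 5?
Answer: -41538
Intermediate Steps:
S(P, C) = P*(-1 + P)
J = -3/2 (J = 2 - ½*7 = 2 - 7/2 = -3/2 ≈ -1.5000)
U(W) = 7 - 5/(4*W)
O(E, p) = E + E*p*(7 - 5/(4*p)) (O(E, p) = ((7 - 5/(4*p))*E)*p + E = (E*(7 - 5/(4*p)))*p + E = E*p*(7 - 5/(4*p)) + E = E + E*p*(7 - 5/(4*p)))
O(7, J)*S(-23, -39) = ((¼)*7*(-1 + 28*(-3/2)))*(-23*(-1 - 23)) = ((¼)*7*(-1 - 42))*(-23*(-24)) = ((¼)*7*(-43))*552 = -301/4*552 = -41538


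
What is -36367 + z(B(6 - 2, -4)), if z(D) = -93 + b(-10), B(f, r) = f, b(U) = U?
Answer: -36470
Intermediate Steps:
z(D) = -103 (z(D) = -93 - 10 = -103)
-36367 + z(B(6 - 2, -4)) = -36367 - 103 = -36470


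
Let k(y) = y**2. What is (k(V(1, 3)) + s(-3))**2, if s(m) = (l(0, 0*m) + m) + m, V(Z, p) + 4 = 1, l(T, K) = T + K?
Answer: 9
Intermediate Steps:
l(T, K) = K + T
V(Z, p) = -3 (V(Z, p) = -4 + 1 = -3)
s(m) = 2*m (s(m) = ((0*m + 0) + m) + m = ((0 + 0) + m) + m = (0 + m) + m = m + m = 2*m)
(k(V(1, 3)) + s(-3))**2 = ((-3)**2 + 2*(-3))**2 = (9 - 6)**2 = 3**2 = 9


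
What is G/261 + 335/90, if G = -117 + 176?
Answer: 229/58 ≈ 3.9483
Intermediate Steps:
G = 59
G/261 + 335/90 = 59/261 + 335/90 = 59*(1/261) + 335*(1/90) = 59/261 + 67/18 = 229/58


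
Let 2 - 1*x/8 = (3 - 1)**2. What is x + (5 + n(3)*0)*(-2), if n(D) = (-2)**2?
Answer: -26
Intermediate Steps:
n(D) = 4
x = -16 (x = 16 - 8*(3 - 1)**2 = 16 - 8*2**2 = 16 - 8*4 = 16 - 32 = -16)
x + (5 + n(3)*0)*(-2) = -16 + (5 + 4*0)*(-2) = -16 + (5 + 0)*(-2) = -16 + 5*(-2) = -16 - 10 = -26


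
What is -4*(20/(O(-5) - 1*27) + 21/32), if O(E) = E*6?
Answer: -557/456 ≈ -1.2215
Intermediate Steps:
O(E) = 6*E
-4*(20/(O(-5) - 1*27) + 21/32) = -4*(20/(6*(-5) - 1*27) + 21/32) = -4*(20/(-30 - 27) + 21*(1/32)) = -4*(20/(-57) + 21/32) = -4*(20*(-1/57) + 21/32) = -4*(-20/57 + 21/32) = -4*557/1824 = -557/456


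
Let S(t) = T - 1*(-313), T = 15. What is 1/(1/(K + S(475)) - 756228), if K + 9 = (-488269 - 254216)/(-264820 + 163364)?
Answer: -33106949/25036401726916 ≈ -1.3224e-6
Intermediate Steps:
S(t) = 328 (S(t) = 15 - 1*(-313) = 15 + 313 = 328)
K = -170619/101456 (K = -9 + (-488269 - 254216)/(-264820 + 163364) = -9 - 742485/(-101456) = -9 - 742485*(-1/101456) = -9 + 742485/101456 = -170619/101456 ≈ -1.6817)
1/(1/(K + S(475)) - 756228) = 1/(1/(-170619/101456 + 328) - 756228) = 1/(1/(33106949/101456) - 756228) = 1/(101456/33106949 - 756228) = 1/(-25036401726916/33106949) = -33106949/25036401726916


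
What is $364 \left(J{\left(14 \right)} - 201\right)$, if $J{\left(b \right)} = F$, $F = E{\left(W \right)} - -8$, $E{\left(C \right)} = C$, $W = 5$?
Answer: $-68432$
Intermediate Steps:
$F = 13$ ($F = 5 - -8 = 5 + 8 = 13$)
$J{\left(b \right)} = 13$
$364 \left(J{\left(14 \right)} - 201\right) = 364 \left(13 - 201\right) = 364 \left(-188\right) = -68432$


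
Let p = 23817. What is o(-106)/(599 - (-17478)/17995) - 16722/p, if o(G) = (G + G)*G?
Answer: 3150222121718/85713278537 ≈ 36.753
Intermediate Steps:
o(G) = 2*G² (o(G) = (2*G)*G = 2*G²)
o(-106)/(599 - (-17478)/17995) - 16722/p = (2*(-106)²)/(599 - (-17478)/17995) - 16722/23817 = (2*11236)/(599 - (-17478)/17995) - 16722*1/23817 = 22472/(599 - 1*(-17478/17995)) - 5574/7939 = 22472/(599 + 17478/17995) - 5574/7939 = 22472/(10796483/17995) - 5574/7939 = 22472*(17995/10796483) - 5574/7939 = 404383640/10796483 - 5574/7939 = 3150222121718/85713278537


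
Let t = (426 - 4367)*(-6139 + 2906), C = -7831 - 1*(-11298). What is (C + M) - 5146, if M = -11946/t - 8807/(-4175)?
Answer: -89201791470104/53194731275 ≈ -1676.9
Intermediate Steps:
C = 3467 (C = -7831 + 11298 = 3467)
t = 12741253 (t = -3941*(-3233) = 12741253)
M = 112162340621/53194731275 (M = -11946/12741253 - 8807/(-4175) = -11946*1/12741253 - 8807*(-1/4175) = -11946/12741253 + 8807/4175 = 112162340621/53194731275 ≈ 2.1085)
(C + M) - 5146 = (3467 + 112162340621/53194731275) - 5146 = 184538295671046/53194731275 - 5146 = -89201791470104/53194731275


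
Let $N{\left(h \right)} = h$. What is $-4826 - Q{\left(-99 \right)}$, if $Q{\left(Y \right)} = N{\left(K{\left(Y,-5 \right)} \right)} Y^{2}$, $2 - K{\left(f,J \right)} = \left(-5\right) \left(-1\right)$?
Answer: $24577$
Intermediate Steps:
$K{\left(f,J \right)} = -3$ ($K{\left(f,J \right)} = 2 - \left(-5\right) \left(-1\right) = 2 - 5 = -3$)
$Q{\left(Y \right)} = - 3 Y^{2}$
$-4826 - Q{\left(-99 \right)} = -4826 - - 3 \left(-99\right)^{2} = -4826 - \left(-3\right) 9801 = -4826 - -29403 = -4826 + 29403 = 24577$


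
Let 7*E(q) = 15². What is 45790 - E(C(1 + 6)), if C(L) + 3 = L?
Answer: 320305/7 ≈ 45758.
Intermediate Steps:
C(L) = -3 + L
E(q) = 225/7 (E(q) = (⅐)*15² = (⅐)*225 = 225/7)
45790 - E(C(1 + 6)) = 45790 - 1*225/7 = 45790 - 225/7 = 320305/7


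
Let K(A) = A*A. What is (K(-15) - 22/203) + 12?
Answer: 48089/203 ≈ 236.89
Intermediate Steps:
K(A) = A**2
(K(-15) - 22/203) + 12 = ((-15)**2 - 22/203) + 12 = (225 - 22*1/203) + 12 = (225 - 22/203) + 12 = 45653/203 + 12 = 48089/203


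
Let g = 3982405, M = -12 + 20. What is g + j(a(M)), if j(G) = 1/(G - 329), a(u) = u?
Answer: 1278352004/321 ≈ 3.9824e+6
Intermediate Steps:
M = 8
j(G) = 1/(-329 + G)
g + j(a(M)) = 3982405 + 1/(-329 + 8) = 3982405 + 1/(-321) = 3982405 - 1/321 = 1278352004/321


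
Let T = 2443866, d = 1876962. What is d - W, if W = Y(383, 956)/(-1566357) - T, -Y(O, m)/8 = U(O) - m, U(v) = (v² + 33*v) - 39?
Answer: 6767957916932/1566357 ≈ 4.3208e+6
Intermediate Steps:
U(v) = -39 + v² + 33*v
Y(O, m) = 312 - 264*O - 8*O² + 8*m (Y(O, m) = -8*((-39 + O² + 33*O) - m) = -8*(-39 + O² - m + 33*O) = 312 - 264*O - 8*O² + 8*m)
W = -3827965349498/1566357 (W = (312 - 264*383 - 8*383² + 8*956)/(-1566357) - 1*2443866 = (312 - 101112 - 8*146689 + 7648)*(-1/1566357) - 2443866 = (312 - 101112 - 1173512 + 7648)*(-1/1566357) - 2443866 = -1266664*(-1/1566357) - 2443866 = 1266664/1566357 - 2443866 = -3827965349498/1566357 ≈ -2.4439e+6)
d - W = 1876962 - 1*(-3827965349498/1566357) = 1876962 + 3827965349498/1566357 = 6767957916932/1566357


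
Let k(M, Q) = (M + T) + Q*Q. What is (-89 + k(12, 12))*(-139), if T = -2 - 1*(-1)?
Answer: -9174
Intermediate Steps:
T = -1 (T = -2 + 1 = -1)
k(M, Q) = -1 + M + Q² (k(M, Q) = (M - 1) + Q*Q = (-1 + M) + Q² = -1 + M + Q²)
(-89 + k(12, 12))*(-139) = (-89 + (-1 + 12 + 12²))*(-139) = (-89 + (-1 + 12 + 144))*(-139) = (-89 + 155)*(-139) = 66*(-139) = -9174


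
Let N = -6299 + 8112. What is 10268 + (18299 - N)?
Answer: 26754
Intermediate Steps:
N = 1813
10268 + (18299 - N) = 10268 + (18299 - 1*1813) = 10268 + (18299 - 1813) = 10268 + 16486 = 26754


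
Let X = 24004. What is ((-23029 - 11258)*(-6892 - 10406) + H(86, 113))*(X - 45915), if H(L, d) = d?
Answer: -12995340457129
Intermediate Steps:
((-23029 - 11258)*(-6892 - 10406) + H(86, 113))*(X - 45915) = ((-23029 - 11258)*(-6892 - 10406) + 113)*(24004 - 45915) = (-34287*(-17298) + 113)*(-21911) = (593096526 + 113)*(-21911) = 593096639*(-21911) = -12995340457129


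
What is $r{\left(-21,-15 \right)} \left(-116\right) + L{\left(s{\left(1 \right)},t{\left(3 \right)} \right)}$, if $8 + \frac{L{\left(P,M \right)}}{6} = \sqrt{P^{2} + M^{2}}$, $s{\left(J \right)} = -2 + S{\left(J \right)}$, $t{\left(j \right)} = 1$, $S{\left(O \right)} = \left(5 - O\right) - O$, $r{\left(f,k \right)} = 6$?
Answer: $-744 + 6 \sqrt{2} \approx -735.51$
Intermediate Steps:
$S{\left(O \right)} = 5 - 2 O$
$s{\left(J \right)} = 3 - 2 J$ ($s{\left(J \right)} = -2 - \left(-5 + 2 J\right) = 3 - 2 J$)
$L{\left(P,M \right)} = -48 + 6 \sqrt{M^{2} + P^{2}}$ ($L{\left(P,M \right)} = -48 + 6 \sqrt{P^{2} + M^{2}} = -48 + 6 \sqrt{M^{2} + P^{2}}$)
$r{\left(-21,-15 \right)} \left(-116\right) + L{\left(s{\left(1 \right)},t{\left(3 \right)} \right)} = 6 \left(-116\right) - \left(48 - 6 \sqrt{1^{2} + \left(3 - 2\right)^{2}}\right) = -696 - \left(48 - 6 \sqrt{1 + \left(3 - 2\right)^{2}}\right) = -696 - \left(48 - 6 \sqrt{1 + 1^{2}}\right) = -696 - \left(48 - 6 \sqrt{1 + 1}\right) = -696 - \left(48 - 6 \sqrt{2}\right) = -744 + 6 \sqrt{2}$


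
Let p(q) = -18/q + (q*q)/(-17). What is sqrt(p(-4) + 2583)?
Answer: sqrt(2990062)/34 ≈ 50.858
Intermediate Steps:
p(q) = -18/q - q**2/17 (p(q) = -18/q + q**2*(-1/17) = -18/q - q**2/17)
sqrt(p(-4) + 2583) = sqrt((1/17)*(-306 - 1*(-4)**3)/(-4) + 2583) = sqrt((1/17)*(-1/4)*(-306 - 1*(-64)) + 2583) = sqrt((1/17)*(-1/4)*(-306 + 64) + 2583) = sqrt((1/17)*(-1/4)*(-242) + 2583) = sqrt(121/34 + 2583) = sqrt(87943/34) = sqrt(2990062)/34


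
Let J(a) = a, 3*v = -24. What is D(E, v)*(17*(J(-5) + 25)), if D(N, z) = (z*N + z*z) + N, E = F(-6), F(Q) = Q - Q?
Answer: 21760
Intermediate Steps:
v = -8 (v = (1/3)*(-24) = -8)
F(Q) = 0
E = 0
D(N, z) = N + z**2 + N*z (D(N, z) = (N*z + z**2) + N = (z**2 + N*z) + N = N + z**2 + N*z)
D(E, v)*(17*(J(-5) + 25)) = (0 + (-8)**2 + 0*(-8))*(17*(-5 + 25)) = (0 + 64 + 0)*(17*20) = 64*340 = 21760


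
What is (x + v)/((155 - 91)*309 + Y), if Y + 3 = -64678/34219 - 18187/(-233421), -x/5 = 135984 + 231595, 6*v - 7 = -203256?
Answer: -29901273015306727/315842083562684 ≈ -94.672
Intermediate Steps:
v = -203249/6 (v = 7/6 + (1/6)*(-203256) = 7/6 - 33876 = -203249/6 ≈ -33875.)
x = -1837895 (x = -5*(135984 + 231595) = -5*367579 = -1837895)
Y = -38437162082/7987433199 (Y = -3 + (-64678/34219 - 18187/(-233421)) = -3 + (-64678*1/34219 - 18187*(-1/233421)) = -3 + (-64678/34219 + 18187/233421) = -3 - 14474862485/7987433199 = -38437162082/7987433199 ≈ -4.8122)
(x + v)/((155 - 91)*309 + Y) = (-1837895 - 203249/6)/((155 - 91)*309 - 38437162082/7987433199) = -11230619/(6*(64*309 - 38437162082/7987433199)) = -11230619/(6*(19776 - 38437162082/7987433199)) = -11230619/(6*157921041781342/7987433199) = -11230619/6*7987433199/157921041781342 = -29901273015306727/315842083562684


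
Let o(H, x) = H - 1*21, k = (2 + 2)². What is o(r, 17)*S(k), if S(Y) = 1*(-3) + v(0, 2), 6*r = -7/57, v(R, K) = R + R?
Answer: 7189/114 ≈ 63.061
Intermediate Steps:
v(R, K) = 2*R
k = 16 (k = 4² = 16)
r = -7/342 (r = (-7/57)/6 = (-7*1/57)/6 = (⅙)*(-7/57) = -7/342 ≈ -0.020468)
o(H, x) = -21 + H (o(H, x) = H - 21 = -21 + H)
S(Y) = -3 (S(Y) = 1*(-3) + 2*0 = -3 + 0 = -3)
o(r, 17)*S(k) = (-21 - 7/342)*(-3) = -7189/342*(-3) = 7189/114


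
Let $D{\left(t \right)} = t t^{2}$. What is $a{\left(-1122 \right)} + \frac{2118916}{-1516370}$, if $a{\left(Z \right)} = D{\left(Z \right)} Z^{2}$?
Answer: $- \frac{1348153900803375017378}{758185} \approx -1.7781 \cdot 10^{15}$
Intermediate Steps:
$D{\left(t \right)} = t^{3}$
$a{\left(Z \right)} = Z^{5}$ ($a{\left(Z \right)} = Z^{3} Z^{2} = Z^{5}$)
$a{\left(-1122 \right)} + \frac{2118916}{-1516370} = \left(-1122\right)^{5} + \frac{2118916}{-1516370} = -1778133174361632 + 2118916 \left(- \frac{1}{1516370}\right) = -1778133174361632 - \frac{1059458}{758185} = - \frac{1348153900803375017378}{758185}$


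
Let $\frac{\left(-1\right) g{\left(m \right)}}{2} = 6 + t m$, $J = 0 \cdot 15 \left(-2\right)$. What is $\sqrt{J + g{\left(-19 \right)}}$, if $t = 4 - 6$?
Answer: $2 i \sqrt{22} \approx 9.3808 i$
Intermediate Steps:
$t = -2$ ($t = 4 - 6 = -2$)
$J = 0$ ($J = 0 \left(-2\right) = 0$)
$g{\left(m \right)} = -12 + 4 m$ ($g{\left(m \right)} = - 2 \left(6 - 2 m\right) = -12 + 4 m$)
$\sqrt{J + g{\left(-19 \right)}} = \sqrt{0 + \left(-12 + 4 \left(-19\right)\right)} = \sqrt{0 - 88} = \sqrt{-88} = 2 i \sqrt{22}$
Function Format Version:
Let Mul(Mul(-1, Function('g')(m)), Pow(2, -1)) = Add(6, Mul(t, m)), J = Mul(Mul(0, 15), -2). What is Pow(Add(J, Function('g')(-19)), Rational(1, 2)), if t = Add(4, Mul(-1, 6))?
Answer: Mul(2, I, Pow(22, Rational(1, 2))) ≈ Mul(9.3808, I)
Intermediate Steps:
t = -2 (t = Add(4, -6) = -2)
J = 0 (J = Mul(0, -2) = 0)
Function('g')(m) = Add(-12, Mul(4, m)) (Function('g')(m) = Mul(-2, Add(6, Mul(-2, m))) = Add(-12, Mul(4, m)))
Pow(Add(J, Function('g')(-19)), Rational(1, 2)) = Pow(Add(0, Add(-12, Mul(4, -19))), Rational(1, 2)) = Pow(Add(0, Add(-12, -76)), Rational(1, 2)) = Pow(Add(0, -88), Rational(1, 2)) = Pow(-88, Rational(1, 2)) = Mul(2, I, Pow(22, Rational(1, 2)))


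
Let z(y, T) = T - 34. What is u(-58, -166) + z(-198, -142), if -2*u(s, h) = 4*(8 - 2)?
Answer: -188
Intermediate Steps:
z(y, T) = -34 + T
u(s, h) = -12 (u(s, h) = -2*(8 - 2) = -2*6 = -½*24 = -12)
u(-58, -166) + z(-198, -142) = -12 + (-34 - 142) = -12 - 176 = -188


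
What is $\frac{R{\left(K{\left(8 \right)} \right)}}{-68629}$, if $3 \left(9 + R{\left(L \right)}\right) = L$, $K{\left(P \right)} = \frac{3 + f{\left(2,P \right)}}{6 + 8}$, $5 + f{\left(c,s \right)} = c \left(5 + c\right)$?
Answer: $\frac{61}{480403} \approx 0.00012698$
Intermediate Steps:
$f{\left(c,s \right)} = -5 + c \left(5 + c\right)$
$K{\left(P \right)} = \frac{6}{7}$ ($K{\left(P \right)} = \frac{3 + \left(-5 + 2^{2} + 5 \cdot 2\right)}{6 + 8} = \frac{3 + \left(-5 + 4 + 10\right)}{14} = \left(3 + 9\right) \frac{1}{14} = 12 \cdot \frac{1}{14} = \frac{6}{7}$)
$R{\left(L \right)} = -9 + \frac{L}{3}$
$\frac{R{\left(K{\left(8 \right)} \right)}}{-68629} = \frac{-9 + \frac{1}{3} \cdot \frac{6}{7}}{-68629} = \left(-9 + \frac{2}{7}\right) \left(- \frac{1}{68629}\right) = \left(- \frac{61}{7}\right) \left(- \frac{1}{68629}\right) = \frac{61}{480403}$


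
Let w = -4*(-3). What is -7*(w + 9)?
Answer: -147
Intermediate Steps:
w = 12
-7*(w + 9) = -7*(12 + 9) = -7*21 = -147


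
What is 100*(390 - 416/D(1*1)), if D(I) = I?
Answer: -2600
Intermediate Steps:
100*(390 - 416/D(1*1)) = 100*(390 - 416/1) = 100*(390 - 416*1) = 100*(390 - 416) = 100*(-26) = -2600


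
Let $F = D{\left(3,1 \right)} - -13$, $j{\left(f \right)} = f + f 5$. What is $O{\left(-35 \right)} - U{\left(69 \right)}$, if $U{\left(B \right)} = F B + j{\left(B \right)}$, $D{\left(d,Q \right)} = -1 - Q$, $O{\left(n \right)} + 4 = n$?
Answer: $-1212$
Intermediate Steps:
$O{\left(n \right)} = -4 + n$
$j{\left(f \right)} = 6 f$ ($j{\left(f \right)} = f + 5 f = 6 f$)
$F = 11$ ($F = \left(-1 - 1\right) - -13 = \left(-1 - 1\right) + 13 = -2 + 13 = 11$)
$U{\left(B \right)} = 17 B$ ($U{\left(B \right)} = 11 B + 6 B = 17 B$)
$O{\left(-35 \right)} - U{\left(69 \right)} = \left(-4 - 35\right) - 17 \cdot 69 = -39 - 1173 = -1212$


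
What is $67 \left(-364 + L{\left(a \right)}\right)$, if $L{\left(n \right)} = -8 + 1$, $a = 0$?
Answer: $-24857$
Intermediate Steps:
$L{\left(n \right)} = -7$
$67 \left(-364 + L{\left(a \right)}\right) = 67 \left(-364 - 7\right) = 67 \left(-371\right) = -24857$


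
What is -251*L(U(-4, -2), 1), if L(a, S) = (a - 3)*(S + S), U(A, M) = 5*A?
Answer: 11546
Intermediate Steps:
L(a, S) = 2*S*(-3 + a) (L(a, S) = (-3 + a)*(2*S) = 2*S*(-3 + a))
-251*L(U(-4, -2), 1) = -502*(-3 + 5*(-4)) = -502*(-3 - 20) = -502*(-23) = -251*(-46) = 11546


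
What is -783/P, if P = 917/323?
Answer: -252909/917 ≈ -275.80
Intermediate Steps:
P = 917/323 (P = 917*(1/323) = 917/323 ≈ 2.8390)
-783/P = -783/917/323 = -783*323/917 = -252909/917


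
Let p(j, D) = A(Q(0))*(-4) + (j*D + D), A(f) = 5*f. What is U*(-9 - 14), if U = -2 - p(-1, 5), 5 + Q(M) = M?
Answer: 2346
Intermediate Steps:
Q(M) = -5 + M
p(j, D) = 100 + D + D*j (p(j, D) = (5*(-5 + 0))*(-4) + (j*D + D) = (5*(-5))*(-4) + (D*j + D) = -25*(-4) + (D + D*j) = 100 + (D + D*j) = 100 + D + D*j)
U = -102 (U = -2 - (100 + 5 + 5*(-1)) = -2 - (100 + 5 - 5) = -2 - 1*100 = -2 - 100 = -102)
U*(-9 - 14) = -102*(-9 - 14) = -102*(-23) = 2346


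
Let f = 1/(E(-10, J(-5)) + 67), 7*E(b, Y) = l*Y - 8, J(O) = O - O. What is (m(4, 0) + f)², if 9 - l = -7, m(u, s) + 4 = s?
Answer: 3374569/212521 ≈ 15.879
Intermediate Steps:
m(u, s) = -4 + s
J(O) = 0
l = 16 (l = 9 - 1*(-7) = 9 + 7 = 16)
E(b, Y) = -8/7 + 16*Y/7 (E(b, Y) = (16*Y - 8)/7 = (-8 + 16*Y)/7 = -8/7 + 16*Y/7)
f = 7/461 (f = 1/((-8/7 + (16/7)*0) + 67) = 1/((-8/7 + 0) + 67) = 1/(-8/7 + 67) = 1/(461/7) = 7/461 ≈ 0.015184)
(m(4, 0) + f)² = ((-4 + 0) + 7/461)² = (-4 + 7/461)² = (-1837/461)² = 3374569/212521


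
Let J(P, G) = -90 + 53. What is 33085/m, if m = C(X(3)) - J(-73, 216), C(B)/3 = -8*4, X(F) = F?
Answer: -33085/59 ≈ -560.76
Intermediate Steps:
C(B) = -96 (C(B) = 3*(-8*4) = 3*(-32) = -96)
J(P, G) = -37
m = -59 (m = -96 - 1*(-37) = -96 + 37 = -59)
33085/m = 33085/(-59) = 33085*(-1/59) = -33085/59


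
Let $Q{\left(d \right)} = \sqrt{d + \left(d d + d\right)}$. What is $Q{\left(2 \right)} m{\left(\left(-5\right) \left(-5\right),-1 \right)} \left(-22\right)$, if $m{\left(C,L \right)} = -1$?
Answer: $44 \sqrt{2} \approx 62.225$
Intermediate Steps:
$Q{\left(d \right)} = \sqrt{d^{2} + 2 d}$ ($Q{\left(d \right)} = \sqrt{d + \left(d^{2} + d\right)} = \sqrt{d + \left(d + d^{2}\right)} = \sqrt{d^{2} + 2 d}$)
$Q{\left(2 \right)} m{\left(\left(-5\right) \left(-5\right),-1 \right)} \left(-22\right) = \sqrt{2 \left(2 + 2\right)} \left(-1\right) \left(-22\right) = \sqrt{2 \cdot 4} \left(-1\right) \left(-22\right) = \sqrt{8} \left(-1\right) \left(-22\right) = 2 \sqrt{2} \left(-1\right) \left(-22\right) = - 2 \sqrt{2} \left(-22\right) = 44 \sqrt{2}$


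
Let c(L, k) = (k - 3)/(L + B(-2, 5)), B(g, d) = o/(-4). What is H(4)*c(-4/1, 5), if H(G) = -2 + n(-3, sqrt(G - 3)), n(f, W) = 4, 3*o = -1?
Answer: -48/47 ≈ -1.0213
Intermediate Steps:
o = -1/3 (o = (1/3)*(-1) = -1/3 ≈ -0.33333)
B(g, d) = 1/12 (B(g, d) = -1/3/(-4) = -1/3*(-1/4) = 1/12)
H(G) = 2 (H(G) = -2 + 4 = 2)
c(L, k) = (-3 + k)/(1/12 + L) (c(L, k) = (k - 3)/(L + 1/12) = (-3 + k)/(1/12 + L))
H(4)*c(-4/1, 5) = 2*(12*(-3 + 5)/(1 + 12*(-4/1))) = 2*(12*2/(1 + 12*(-4*1))) = 2*(12*2/(1 + 12*(-4))) = 2*(12*2/(1 - 48)) = 2*(12*2/(-47)) = 2*(12*(-1/47)*2) = 2*(-24/47) = -48/47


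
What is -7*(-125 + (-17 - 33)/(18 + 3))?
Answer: 2675/3 ≈ 891.67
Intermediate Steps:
-7*(-125 + (-17 - 33)/(18 + 3)) = -7*(-125 - 50/21) = -7*(-2675/21) = 2675/3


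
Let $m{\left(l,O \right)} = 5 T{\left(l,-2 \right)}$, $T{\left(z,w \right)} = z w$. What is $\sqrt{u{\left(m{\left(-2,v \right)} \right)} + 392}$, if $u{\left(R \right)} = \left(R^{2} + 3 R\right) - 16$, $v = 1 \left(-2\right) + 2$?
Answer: $2 \sqrt{209} \approx 28.914$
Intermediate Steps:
$v = 0$ ($v = -2 + 2 = 0$)
$T{\left(z,w \right)} = w z$
$m{\left(l,O \right)} = - 10 l$ ($m{\left(l,O \right)} = 5 \left(- 2 l\right) = - 10 l$)
$u{\left(R \right)} = -16 + R^{2} + 3 R$
$\sqrt{u{\left(m{\left(-2,v \right)} \right)} + 392} = \sqrt{\left(-16 + \left(\left(-10\right) \left(-2\right)\right)^{2} + 3 \left(\left(-10\right) \left(-2\right)\right)\right) + 392} = \sqrt{\left(-16 + 20^{2} + 3 \cdot 20\right) + 392} = \sqrt{\left(-16 + 400 + 60\right) + 392} = \sqrt{444 + 392} = \sqrt{836} = 2 \sqrt{209}$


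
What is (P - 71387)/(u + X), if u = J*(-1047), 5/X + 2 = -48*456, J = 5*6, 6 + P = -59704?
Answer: 573942666/137512981 ≈ 4.1737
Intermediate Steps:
P = -59710 (P = -6 - 59704 = -59710)
J = 30
X = -1/4378 (X = 5/(-2 - 48*456) = 5/(-2 - 21888) = 5/(-21890) = 5*(-1/21890) = -1/4378 ≈ -0.00022841)
u = -31410 (u = 30*(-1047) = -31410)
(P - 71387)/(u + X) = (-59710 - 71387)/(-31410 - 1/4378) = -131097/(-137512981/4378) = -131097*(-4378/137512981) = 573942666/137512981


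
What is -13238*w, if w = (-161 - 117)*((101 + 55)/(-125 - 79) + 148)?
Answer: 9211450492/17 ≈ 5.4185e+8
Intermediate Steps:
w = -695834/17 (w = -278*(156/(-204) + 148) = -278*(156*(-1/204) + 148) = -278*(-13/17 + 148) = -278*2503/17 = -695834/17 ≈ -40931.)
-13238*w = -13238*(-695834/17) = 9211450492/17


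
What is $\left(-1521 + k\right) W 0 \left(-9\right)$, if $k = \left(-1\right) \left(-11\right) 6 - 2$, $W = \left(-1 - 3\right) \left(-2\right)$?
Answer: $0$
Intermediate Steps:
$W = 8$ ($W = \left(-4\right) \left(-2\right) = 8$)
$k = 64$ ($k = 11 \cdot 6 - 2 = 66 - 2 = 64$)
$\left(-1521 + k\right) W 0 \left(-9\right) = \left(-1521 + 64\right) 8 \cdot 0 \left(-9\right) = - 1457 \cdot 0 \left(-9\right) = \left(-1457\right) 0 = 0$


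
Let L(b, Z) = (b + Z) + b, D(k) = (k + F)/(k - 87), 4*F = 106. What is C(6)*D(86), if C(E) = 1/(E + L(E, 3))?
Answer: -75/14 ≈ -5.3571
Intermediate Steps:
F = 53/2 (F = (¼)*106 = 53/2 ≈ 26.500)
D(k) = (53/2 + k)/(-87 + k) (D(k) = (k + 53/2)/(k - 87) = (53/2 + k)/(-87 + k))
L(b, Z) = Z + 2*b (L(b, Z) = (Z + b) + b = Z + 2*b)
C(E) = 1/(3 + 3*E) (C(E) = 1/(E + (3 + 2*E)) = 1/(3 + 3*E))
C(6)*D(86) = (1/(3*(1 + 6)))*((53/2 + 86)/(-87 + 86)) = ((⅓)/7)*((225/2)/(-1)) = ((⅓)*(⅐))*(-1*225/2) = (1/21)*(-225/2) = -75/14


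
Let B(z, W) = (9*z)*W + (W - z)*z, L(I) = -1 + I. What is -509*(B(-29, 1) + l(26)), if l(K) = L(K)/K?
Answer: 14954929/26 ≈ 5.7519e+5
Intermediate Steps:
l(K) = (-1 + K)/K
B(z, W) = z*(W - z) + 9*W*z (B(z, W) = 9*W*z + z*(W - z) = z*(W - z) + 9*W*z)
-509*(B(-29, 1) + l(26)) = -509*(-29*(-1*(-29) + 10*1) + (-1 + 26)/26) = -509*(-29*(29 + 10) + (1/26)*25) = -509*(-29*39 + 25/26) = -509*(-1131 + 25/26) = -509*(-29381/26) = 14954929/26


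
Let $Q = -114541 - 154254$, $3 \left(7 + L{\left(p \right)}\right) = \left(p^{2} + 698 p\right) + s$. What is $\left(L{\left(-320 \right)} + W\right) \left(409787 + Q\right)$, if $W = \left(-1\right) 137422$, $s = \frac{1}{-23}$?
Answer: $- \frac{1729222044544}{69} \approx -2.5061 \cdot 10^{10}$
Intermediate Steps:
$s = - \frac{1}{23} \approx -0.043478$
$L{\left(p \right)} = - \frac{484}{69} + \frac{p^{2}}{3} + \frac{698 p}{3}$ ($L{\left(p \right)} = -7 + \frac{\left(p^{2} + 698 p\right) - \frac{1}{23}}{3} = -7 + \frac{- \frac{1}{23} + p^{2} + 698 p}{3} = -7 + \left(- \frac{1}{69} + \frac{p^{2}}{3} + \frac{698 p}{3}\right) = - \frac{484}{69} + \frac{p^{2}}{3} + \frac{698 p}{3}$)
$Q = -268795$
$W = -137422$
$\left(L{\left(-320 \right)} + W\right) \left(409787 + Q\right) = \left(\left(- \frac{484}{69} + \frac{\left(-320\right)^{2}}{3} + \frac{698}{3} \left(-320\right)\right) - 137422\right) \left(409787 - 268795\right) = \left(\left(- \frac{484}{69} + \frac{1}{3} \cdot 102400 - \frac{223360}{3}\right) - 137422\right) 140992 = \left(\left(- \frac{484}{69} + \frac{102400}{3} - \frac{223360}{3}\right) - 137422\right) 140992 = \left(- \frac{2782564}{69} - 137422\right) 140992 = \left(- \frac{12264682}{69}\right) 140992 = - \frac{1729222044544}{69}$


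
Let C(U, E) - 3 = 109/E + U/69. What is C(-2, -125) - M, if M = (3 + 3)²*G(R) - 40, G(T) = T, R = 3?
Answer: -568396/8625 ≈ -65.901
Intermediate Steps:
C(U, E) = 3 + 109/E + U/69 (C(U, E) = 3 + (109/E + U/69) = 3 + 109/E + U/69)
M = 68 (M = (3 + 3)²*3 - 40 = 6²*3 - 40 = 36*3 - 40 = 108 - 40 = 68)
C(-2, -125) - M = (3 + 109/(-125) + (1/69)*(-2)) - 1*68 = (3 + 109*(-1/125) - 2/69) - 68 = (3 - 109/125 - 2/69) - 68 = 18104/8625 - 68 = -568396/8625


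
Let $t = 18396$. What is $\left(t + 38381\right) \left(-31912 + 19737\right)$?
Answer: $-691259975$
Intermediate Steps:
$\left(t + 38381\right) \left(-31912 + 19737\right) = \left(18396 + 38381\right) \left(-31912 + 19737\right) = 56777 \left(-12175\right) = -691259975$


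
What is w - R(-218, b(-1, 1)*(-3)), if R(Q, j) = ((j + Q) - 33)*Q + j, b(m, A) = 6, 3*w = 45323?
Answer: -130549/3 ≈ -43516.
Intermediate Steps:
w = 45323/3 (w = (1/3)*45323 = 45323/3 ≈ 15108.)
R(Q, j) = j + Q*(-33 + Q + j) (R(Q, j) = ((Q + j) - 33)*Q + j = (-33 + Q + j)*Q + j = Q*(-33 + Q + j) + j = j + Q*(-33 + Q + j))
w - R(-218, b(-1, 1)*(-3)) = 45323/3 - (6*(-3) + (-218)**2 - 33*(-218) - 1308*(-3)) = 45323/3 - (-18 + 47524 + 7194 - 218*(-18)) = 45323/3 - (-18 + 47524 + 7194 + 3924) = 45323/3 - 1*58624 = 45323/3 - 58624 = -130549/3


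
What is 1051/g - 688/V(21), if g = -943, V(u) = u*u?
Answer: -1112275/415863 ≈ -2.6746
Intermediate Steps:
V(u) = u²
1051/g - 688/V(21) = 1051/(-943) - 688/(21²) = 1051*(-1/943) - 688/441 = -1051/943 - 688*1/441 = -1051/943 - 688/441 = -1112275/415863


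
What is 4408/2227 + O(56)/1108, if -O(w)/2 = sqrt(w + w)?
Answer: 4408/2227 - 2*sqrt(7)/277 ≈ 1.9602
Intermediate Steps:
O(w) = -2*sqrt(2)*sqrt(w) (O(w) = -2*sqrt(w + w) = -2*sqrt(2)*sqrt(w))
4408/2227 + O(56)/1108 = 4408/2227 - 2*sqrt(2)*sqrt(56)/1108 = 4408*(1/2227) - 2*sqrt(2)*2*sqrt(14)*(1/1108) = 4408/2227 - 8*sqrt(7)*(1/1108) = 4408/2227 - 2*sqrt(7)/277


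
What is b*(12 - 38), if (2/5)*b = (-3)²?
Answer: -585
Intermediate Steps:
b = 45/2 (b = (5/2)*(-3)² = (5/2)*9 = 45/2 ≈ 22.500)
b*(12 - 38) = 45*(12 - 38)/2 = (45/2)*(-26) = -585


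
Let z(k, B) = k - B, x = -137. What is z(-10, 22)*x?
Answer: 4384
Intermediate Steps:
z(-10, 22)*x = (-10 - 1*22)*(-137) = (-10 - 22)*(-137) = -32*(-137) = 4384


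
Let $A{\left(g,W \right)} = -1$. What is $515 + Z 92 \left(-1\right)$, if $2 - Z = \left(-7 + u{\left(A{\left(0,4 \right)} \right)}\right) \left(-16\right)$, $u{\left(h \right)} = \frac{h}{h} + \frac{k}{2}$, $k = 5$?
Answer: $5483$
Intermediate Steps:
$u{\left(h \right)} = \frac{7}{2}$ ($u{\left(h \right)} = \frac{h}{h} + \frac{5}{2} = 1 + 5 \cdot \frac{1}{2} = 1 + \frac{5}{2} = \frac{7}{2}$)
$Z = -54$ ($Z = 2 - \left(-7 + \frac{7}{2}\right) \left(-16\right) = 2 - \left(- \frac{7}{2}\right) \left(-16\right) = 2 - 56 = -54$)
$515 + Z 92 \left(-1\right) = 515 - 54 \cdot 92 \left(-1\right) = 515 - -4968 = 515 + 4968 = 5483$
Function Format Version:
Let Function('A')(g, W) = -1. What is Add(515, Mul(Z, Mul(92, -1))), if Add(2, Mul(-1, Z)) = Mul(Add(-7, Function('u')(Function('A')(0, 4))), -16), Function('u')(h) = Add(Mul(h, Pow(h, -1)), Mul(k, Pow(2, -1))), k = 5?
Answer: 5483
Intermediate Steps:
Function('u')(h) = Rational(7, 2) (Function('u')(h) = Add(Mul(h, Pow(h, -1)), Mul(5, Pow(2, -1))) = Add(1, Mul(5, Rational(1, 2))) = Add(1, Rational(5, 2)) = Rational(7, 2))
Z = -54 (Z = Add(2, Mul(-1, Mul(Add(-7, Rational(7, 2)), -16))) = Add(2, Mul(-1, Mul(Rational(-7, 2), -16))) = Add(2, Mul(-1, 56)) = Add(2, -56) = -54)
Add(515, Mul(Z, Mul(92, -1))) = Add(515, Mul(-54, Mul(92, -1))) = Add(515, Mul(-54, -92)) = Add(515, 4968) = 5483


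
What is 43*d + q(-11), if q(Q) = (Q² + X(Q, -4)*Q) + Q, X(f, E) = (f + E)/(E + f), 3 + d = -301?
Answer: -12973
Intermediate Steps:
d = -304 (d = -3 - 301 = -304)
X(f, E) = 1 (X(f, E) = (E + f)/(E + f) = 1)
q(Q) = Q² + 2*Q (q(Q) = (Q² + 1*Q) + Q = (Q² + Q) + Q = (Q + Q²) + Q = Q² + 2*Q)
43*d + q(-11) = 43*(-304) - 11*(2 - 11) = -13072 - 11*(-9) = -13072 + 99 = -12973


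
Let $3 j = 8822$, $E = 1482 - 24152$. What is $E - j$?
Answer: $- \frac{76832}{3} \approx -25611.0$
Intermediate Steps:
$E = -22670$
$j = \frac{8822}{3}$ ($j = \frac{1}{3} \cdot 8822 = \frac{8822}{3} \approx 2940.7$)
$E - j = -22670 - \frac{8822}{3} = - \frac{76832}{3}$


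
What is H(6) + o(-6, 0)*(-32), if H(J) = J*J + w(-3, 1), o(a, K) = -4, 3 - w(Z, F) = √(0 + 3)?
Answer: 167 - √3 ≈ 165.27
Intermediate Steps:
w(Z, F) = 3 - √3 (w(Z, F) = 3 - √(0 + 3) = 3 - √3)
H(J) = 3 + J² - √3 (H(J) = J*J + (3 - √3) = J² + (3 - √3) = 3 + J² - √3)
H(6) + o(-6, 0)*(-32) = (3 + 6² - √3) - 4*(-32) = (3 + 36 - √3) + 128 = (39 - √3) + 128 = 167 - √3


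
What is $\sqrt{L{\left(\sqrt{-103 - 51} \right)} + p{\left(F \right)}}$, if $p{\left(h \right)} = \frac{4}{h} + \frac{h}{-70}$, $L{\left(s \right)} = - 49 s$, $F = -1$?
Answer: $\frac{\sqrt{-19530 - 240100 i \sqrt{154}}}{70} \approx 17.38 - 17.494 i$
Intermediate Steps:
$p{\left(h \right)} = \frac{4}{h} - \frac{h}{70}$ ($p{\left(h \right)} = \frac{4}{h} + h \left(- \frac{1}{70}\right) = \frac{4}{h} - \frac{h}{70}$)
$\sqrt{L{\left(\sqrt{-103 - 51} \right)} + p{\left(F \right)}} = \sqrt{- 49 \sqrt{-103 - 51} + \left(\frac{4}{-1} - - \frac{1}{70}\right)} = \sqrt{- 49 \sqrt{-154} + \left(4 \left(-1\right) + \frac{1}{70}\right)} = \sqrt{- 49 i \sqrt{154} + \left(-4 + \frac{1}{70}\right)} = \sqrt{- 49 i \sqrt{154} - \frac{279}{70}} = \sqrt{- \frac{279}{70} - 49 i \sqrt{154}}$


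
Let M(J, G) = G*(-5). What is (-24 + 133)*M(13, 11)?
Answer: -5995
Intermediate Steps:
M(J, G) = -5*G
(-24 + 133)*M(13, 11) = (-24 + 133)*(-5*11) = 109*(-55) = -5995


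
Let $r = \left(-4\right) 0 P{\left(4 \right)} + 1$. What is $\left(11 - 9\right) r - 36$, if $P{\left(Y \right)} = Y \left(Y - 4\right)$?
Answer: $-34$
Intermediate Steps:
$P{\left(Y \right)} = Y \left(-4 + Y\right)$
$r = 1$ ($r = \left(-4\right) 0 \cdot 4 \left(-4 + 4\right) + 1 = 0 \cdot 4 \cdot 0 + 1 = 0 \cdot 0 + 1 = 0 + 1 = 1$)
$\left(11 - 9\right) r - 36 = \left(11 - 9\right) 1 - 36 = 2 \cdot 1 - 36 = 2 - 36 = -34$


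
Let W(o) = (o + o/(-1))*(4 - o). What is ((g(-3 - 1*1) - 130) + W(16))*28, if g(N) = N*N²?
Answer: -5432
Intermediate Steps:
g(N) = N³
W(o) = 0 (W(o) = (o + o*(-1))*(4 - o) = (o - o)*(4 - o) = 0*(4 - o) = 0)
((g(-3 - 1*1) - 130) + W(16))*28 = (((-3 - 1*1)³ - 130) + 0)*28 = (((-3 - 1)³ - 130) + 0)*28 = (((-4)³ - 130) + 0)*28 = ((-64 - 130) + 0)*28 = (-194 + 0)*28 = -194*28 = -5432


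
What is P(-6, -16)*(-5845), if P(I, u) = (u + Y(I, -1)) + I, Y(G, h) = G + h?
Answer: 169505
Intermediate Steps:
P(I, u) = -1 + u + 2*I (P(I, u) = (u + (I - 1)) + I = (u + (-1 + I)) + I = (-1 + I + u) + I = -1 + u + 2*I)
P(-6, -16)*(-5845) = (-1 - 16 + 2*(-6))*(-5845) = (-1 - 16 - 12)*(-5845) = -29*(-5845) = 169505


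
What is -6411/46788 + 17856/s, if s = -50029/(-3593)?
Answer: 142925649485/111464612 ≈ 1282.3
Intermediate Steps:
s = 50029/3593 (s = -50029*(-1/3593) = 50029/3593 ≈ 13.924)
-6411/46788 + 17856/s = -6411/46788 + 17856/(50029/3593) = -6411*1/46788 + 17856*(3593/50029) = -2137/15596 + 64156608/50029 = 142925649485/111464612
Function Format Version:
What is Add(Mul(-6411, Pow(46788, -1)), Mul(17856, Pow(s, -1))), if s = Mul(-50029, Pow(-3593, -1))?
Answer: Rational(142925649485, 111464612) ≈ 1282.3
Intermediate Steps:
s = Rational(50029, 3593) (s = Mul(-50029, Rational(-1, 3593)) = Rational(50029, 3593) ≈ 13.924)
Add(Mul(-6411, Pow(46788, -1)), Mul(17856, Pow(s, -1))) = Add(Mul(-6411, Pow(46788, -1)), Mul(17856, Pow(Rational(50029, 3593), -1))) = Add(Mul(-6411, Rational(1, 46788)), Mul(17856, Rational(3593, 50029))) = Add(Rational(-2137, 15596), Rational(64156608, 50029)) = Rational(142925649485, 111464612)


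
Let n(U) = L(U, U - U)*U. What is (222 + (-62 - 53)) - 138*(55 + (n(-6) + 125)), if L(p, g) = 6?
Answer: -19765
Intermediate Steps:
n(U) = 6*U
(222 + (-62 - 53)) - 138*(55 + (n(-6) + 125)) = (222 + (-62 - 53)) - 138*(55 + (6*(-6) + 125)) = (222 - 115) - 138*(55 + (-36 + 125)) = 107 - 138*(55 + 89) = 107 - 138*144 = 107 - 19872 = -19765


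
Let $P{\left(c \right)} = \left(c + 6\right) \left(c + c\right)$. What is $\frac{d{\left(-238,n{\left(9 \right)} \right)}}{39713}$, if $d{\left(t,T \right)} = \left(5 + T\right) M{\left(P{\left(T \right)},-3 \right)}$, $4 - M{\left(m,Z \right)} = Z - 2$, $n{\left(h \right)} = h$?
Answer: $\frac{126}{39713} \approx 0.0031728$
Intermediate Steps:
$P{\left(c \right)} = 2 c \left(6 + c\right)$ ($P{\left(c \right)} = \left(6 + c\right) 2 c = 2 c \left(6 + c\right)$)
$M{\left(m,Z \right)} = 6 - Z$ ($M{\left(m,Z \right)} = 4 - \left(Z - 2\right) = 4 - \left(-2 + Z\right) = 6 - Z$)
$d{\left(t,T \right)} = 45 + 9 T$ ($d{\left(t,T \right)} = \left(5 + T\right) \left(6 - -3\right) = \left(5 + T\right) \left(6 + 3\right) = \left(5 + T\right) 9 = 45 + 9 T$)
$\frac{d{\left(-238,n{\left(9 \right)} \right)}}{39713} = \frac{45 + 9 \cdot 9}{39713} = \left(45 + 81\right) \frac{1}{39713} = 126 \cdot \frac{1}{39713} = \frac{126}{39713}$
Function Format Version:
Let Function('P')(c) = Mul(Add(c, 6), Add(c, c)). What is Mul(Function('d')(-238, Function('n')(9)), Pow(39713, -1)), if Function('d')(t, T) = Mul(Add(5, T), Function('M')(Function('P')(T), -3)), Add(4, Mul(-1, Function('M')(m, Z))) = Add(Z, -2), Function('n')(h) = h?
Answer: Rational(126, 39713) ≈ 0.0031728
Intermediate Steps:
Function('P')(c) = Mul(2, c, Add(6, c)) (Function('P')(c) = Mul(Add(6, c), Mul(2, c)) = Mul(2, c, Add(6, c)))
Function('M')(m, Z) = Add(6, Mul(-1, Z)) (Function('M')(m, Z) = Add(4, Mul(-1, Add(Z, -2))) = Add(4, Mul(-1, Add(-2, Z))) = Add(4, Add(2, Mul(-1, Z))) = Add(6, Mul(-1, Z)))
Function('d')(t, T) = Add(45, Mul(9, T)) (Function('d')(t, T) = Mul(Add(5, T), Add(6, Mul(-1, -3))) = Mul(Add(5, T), Add(6, 3)) = Mul(Add(5, T), 9) = Add(45, Mul(9, T)))
Mul(Function('d')(-238, Function('n')(9)), Pow(39713, -1)) = Mul(Add(45, Mul(9, 9)), Pow(39713, -1)) = Mul(Add(45, 81), Rational(1, 39713)) = Mul(126, Rational(1, 39713)) = Rational(126, 39713)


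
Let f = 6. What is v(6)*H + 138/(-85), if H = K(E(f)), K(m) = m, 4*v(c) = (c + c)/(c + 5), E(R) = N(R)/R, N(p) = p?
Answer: -1263/935 ≈ -1.3508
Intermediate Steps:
E(R) = 1 (E(R) = R/R = 1)
v(c) = c/(2*(5 + c)) (v(c) = ((c + c)/(c + 5))/4 = ((2*c)/(5 + c))/4 = (2*c/(5 + c))/4 = c/(2*(5 + c)))
H = 1
v(6)*H + 138/(-85) = ((½)*6/(5 + 6))*1 + 138/(-85) = ((½)*6/11)*1 + 138*(-1/85) = ((½)*6*(1/11))*1 - 138/85 = (3/11)*1 - 138/85 = 3/11 - 138/85 = -1263/935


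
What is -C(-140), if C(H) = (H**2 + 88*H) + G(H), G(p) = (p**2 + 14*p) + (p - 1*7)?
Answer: -24773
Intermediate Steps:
G(p) = -7 + p**2 + 15*p (G(p) = (p**2 + 14*p) + (p - 7) = (p**2 + 14*p) + (-7 + p) = -7 + p**2 + 15*p)
C(H) = -7 + 2*H**2 + 103*H (C(H) = (H**2 + 88*H) + (-7 + H**2 + 15*H) = -7 + 2*H**2 + 103*H)
-C(-140) = -(-7 + 2*(-140)**2 + 103*(-140)) = -(-7 + 2*19600 - 14420) = -(-7 + 39200 - 14420) = -1*24773 = -24773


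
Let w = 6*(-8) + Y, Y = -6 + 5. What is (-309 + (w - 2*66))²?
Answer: 240100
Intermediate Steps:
Y = -1
w = -49 (w = 6*(-8) - 1 = -48 - 1 = -49)
(-309 + (w - 2*66))² = (-309 + (-49 - 2*66))² = (-309 + (-49 - 1*132))² = (-309 + (-49 - 132))² = (-309 - 181)² = (-490)² = 240100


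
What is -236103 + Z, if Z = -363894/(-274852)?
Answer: -32446508931/137426 ≈ -2.3610e+5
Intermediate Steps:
Z = 181947/137426 (Z = -363894*(-1/274852) = 181947/137426 ≈ 1.3240)
-236103 + Z = -236103 + 181947/137426 = -32446508931/137426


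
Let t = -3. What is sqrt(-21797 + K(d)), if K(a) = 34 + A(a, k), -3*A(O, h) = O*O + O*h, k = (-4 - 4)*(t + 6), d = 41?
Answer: I*sqrt(197958)/3 ≈ 148.31*I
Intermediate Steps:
k = -24 (k = (-4 - 4)*(-3 + 6) = -8*3 = -24)
A(O, h) = -O**2/3 - O*h/3 (A(O, h) = -(O*O + O*h)/3 = -(O**2 + O*h)/3 = -O**2/3 - O*h/3)
K(a) = 34 - a*(-24 + a)/3 (K(a) = 34 - a*(a - 24)/3 = 34 - a*(-24 + a)/3)
sqrt(-21797 + K(d)) = sqrt(-21797 + (34 - 1/3*41*(-24 + 41))) = sqrt(-21797 + (34 - 1/3*41*17)) = sqrt(-21797 + (34 - 697/3)) = sqrt(-21797 - 595/3) = sqrt(-65986/3) = I*sqrt(197958)/3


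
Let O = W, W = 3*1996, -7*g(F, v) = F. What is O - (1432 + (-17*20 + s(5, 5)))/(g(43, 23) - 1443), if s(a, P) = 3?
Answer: 60749937/10144 ≈ 5988.8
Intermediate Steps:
g(F, v) = -F/7
W = 5988
O = 5988
O - (1432 + (-17*20 + s(5, 5)))/(g(43, 23) - 1443) = 5988 - (1432 + (-17*20 + 3))/(-⅐*43 - 1443) = 5988 - (1432 + (-340 + 3))/(-43/7 - 1443) = 5988 - (1432 - 337)/(-10144/7) = 5988 - 1095*(-7)/10144 = 5988 - 1*(-7665/10144) = 5988 + 7665/10144 = 60749937/10144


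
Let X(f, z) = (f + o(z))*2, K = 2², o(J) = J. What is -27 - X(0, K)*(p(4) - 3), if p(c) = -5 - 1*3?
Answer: 61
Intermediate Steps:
K = 4
X(f, z) = 2*f + 2*z (X(f, z) = (f + z)*2 = 2*f + 2*z)
p(c) = -8 (p(c) = -5 - 3 = -8)
-27 - X(0, K)*(p(4) - 3) = -27 - (2*0 + 2*4)*(-8 - 3) = -27 - (0 + 8)*(-11) = -27 - 8*(-11) = -27 - 1*(-88) = -27 + 88 = 61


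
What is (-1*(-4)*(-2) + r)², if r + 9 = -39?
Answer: 3136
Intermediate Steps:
r = -48 (r = -9 - 39 = -48)
(-1*(-4)*(-2) + r)² = (-1*(-4)*(-2) - 48)² = (4*(-2) - 48)² = (-8 - 48)² = (-56)² = 3136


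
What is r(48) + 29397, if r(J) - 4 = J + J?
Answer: 29497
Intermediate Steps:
r(J) = 4 + 2*J (r(J) = 4 + (J + J) = 4 + 2*J)
r(48) + 29397 = (4 + 2*48) + 29397 = (4 + 96) + 29397 = 100 + 29397 = 29497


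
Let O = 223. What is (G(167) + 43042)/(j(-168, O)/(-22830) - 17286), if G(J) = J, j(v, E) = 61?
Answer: -986461470/394639441 ≈ -2.4997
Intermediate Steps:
(G(167) + 43042)/(j(-168, O)/(-22830) - 17286) = (167 + 43042)/(61/(-22830) - 17286) = 43209/(61*(-1/22830) - 17286) = 43209/(-61/22830 - 17286) = 43209/(-394639441/22830) = 43209*(-22830/394639441) = -986461470/394639441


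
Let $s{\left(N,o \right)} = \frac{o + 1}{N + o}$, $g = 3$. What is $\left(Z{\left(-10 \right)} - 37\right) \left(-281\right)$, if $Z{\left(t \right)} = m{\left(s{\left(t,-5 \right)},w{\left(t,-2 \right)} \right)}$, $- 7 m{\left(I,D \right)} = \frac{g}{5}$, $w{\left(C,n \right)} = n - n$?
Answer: $\frac{364738}{35} \approx 10421.0$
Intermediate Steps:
$w{\left(C,n \right)} = 0$
$s{\left(N,o \right)} = \frac{1 + o}{N + o}$
$m{\left(I,D \right)} = - \frac{3}{35}$ ($m{\left(I,D \right)} = - \frac{3 \cdot \frac{1}{5}}{7} = \left(- \frac{1}{7}\right) \frac{3}{5} = - \frac{3}{35}$)
$Z{\left(t \right)} = - \frac{3}{35}$
$\left(Z{\left(-10 \right)} - 37\right) \left(-281\right) = \left(- \frac{3}{35} - 37\right) \left(-281\right) = \left(- \frac{1298}{35}\right) \left(-281\right) = \frac{364738}{35}$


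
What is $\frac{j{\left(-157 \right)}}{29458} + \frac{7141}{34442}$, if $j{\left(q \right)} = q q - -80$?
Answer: $\frac{265518949}{253648109} \approx 1.0468$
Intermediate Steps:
$j{\left(q \right)} = 80 + q^{2}$ ($j{\left(q \right)} = q^{2} + 80 = 80 + q^{2}$)
$\frac{j{\left(-157 \right)}}{29458} + \frac{7141}{34442} = \frac{80 + \left(-157\right)^{2}}{29458} + \frac{7141}{34442} = \left(80 + 24649\right) \frac{1}{29458} + 7141 \cdot \frac{1}{34442} = 24729 \cdot \frac{1}{29458} + \frac{7141}{34442} = \frac{24729}{29458} + \frac{7141}{34442} = \frac{265518949}{253648109}$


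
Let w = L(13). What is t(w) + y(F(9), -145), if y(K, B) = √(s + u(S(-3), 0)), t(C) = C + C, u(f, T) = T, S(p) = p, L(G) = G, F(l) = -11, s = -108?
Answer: 26 + 6*I*√3 ≈ 26.0 + 10.392*I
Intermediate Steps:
w = 13
t(C) = 2*C
y(K, B) = 6*I*√3 (y(K, B) = √(-108 + 0) = √(-108) = 6*I*√3)
t(w) + y(F(9), -145) = 2*13 + 6*I*√3 = 26 + 6*I*√3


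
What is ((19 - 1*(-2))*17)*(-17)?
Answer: -6069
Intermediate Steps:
((19 - 1*(-2))*17)*(-17) = ((19 + 2)*17)*(-17) = (21*17)*(-17) = 357*(-17) = -6069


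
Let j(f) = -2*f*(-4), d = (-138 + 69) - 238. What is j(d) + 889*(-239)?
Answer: -214927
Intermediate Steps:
d = -307 (d = -69 - 238 = -307)
j(f) = 8*f
j(d) + 889*(-239) = 8*(-307) + 889*(-239) = -2456 - 212471 = -214927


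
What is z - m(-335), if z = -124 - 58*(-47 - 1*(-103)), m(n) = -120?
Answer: -3252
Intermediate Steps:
z = -3372 (z = -124 - 58*(-47 + 103) = -124 - 58*56 = -124 - 3248 = -3372)
z - m(-335) = -3372 - 1*(-120) = -3372 + 120 = -3252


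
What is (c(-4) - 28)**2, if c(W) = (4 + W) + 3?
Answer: 625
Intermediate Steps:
c(W) = 7 + W
(c(-4) - 28)**2 = ((7 - 4) - 28)**2 = (3 - 28)**2 = (-25)**2 = 625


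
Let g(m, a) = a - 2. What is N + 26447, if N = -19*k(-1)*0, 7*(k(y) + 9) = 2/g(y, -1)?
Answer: 26447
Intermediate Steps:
g(m, a) = -2 + a
k(y) = -191/21 (k(y) = -9 + (2/(-2 - 1))/7 = -9 + (2/(-3))/7 = -9 + (2*(-⅓))/7 = -9 + (⅐)*(-⅔) = -9 - 2/21 = -191/21)
N = 0 (N = -19*(-191/21)*0 = (3629/21)*0 = 0)
N + 26447 = 0 + 26447 = 26447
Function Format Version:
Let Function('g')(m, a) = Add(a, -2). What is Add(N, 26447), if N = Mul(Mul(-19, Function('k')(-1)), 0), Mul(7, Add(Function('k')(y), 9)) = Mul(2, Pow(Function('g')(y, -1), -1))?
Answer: 26447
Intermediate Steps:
Function('g')(m, a) = Add(-2, a)
Function('k')(y) = Rational(-191, 21) (Function('k')(y) = Add(-9, Mul(Rational(1, 7), Mul(2, Pow(Add(-2, -1), -1)))) = Add(-9, Mul(Rational(1, 7), Mul(2, Pow(-3, -1)))) = Add(-9, Mul(Rational(1, 7), Mul(2, Rational(-1, 3)))) = Add(-9, Mul(Rational(1, 7), Rational(-2, 3))) = Add(-9, Rational(-2, 21)) = Rational(-191, 21))
N = 0 (N = Mul(Mul(-19, Rational(-191, 21)), 0) = Mul(Rational(3629, 21), 0) = 0)
Add(N, 26447) = Add(0, 26447) = 26447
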